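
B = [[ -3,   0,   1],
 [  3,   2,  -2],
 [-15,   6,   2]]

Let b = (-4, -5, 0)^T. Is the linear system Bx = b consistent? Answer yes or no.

Row reduce the augmented matrix [B | b].
R2 ← R2 + R1: [0, 2, -1, -9]
R3 ← R3 − (5)·R1: [0, 6, -3, 20]
R3 ← R3 − (3)·R2: [0, 0, 0, 47]
The echelon form has 3 nonzero rows; the last pivot sits in the augmented column, so rank(B) = 2 but rank([B|b]) = 3.
Since the ranks differ, the system is inconsistent.

no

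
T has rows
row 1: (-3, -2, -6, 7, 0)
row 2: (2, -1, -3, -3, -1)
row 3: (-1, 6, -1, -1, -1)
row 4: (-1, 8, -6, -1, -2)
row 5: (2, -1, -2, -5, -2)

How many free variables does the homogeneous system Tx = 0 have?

1

Row reduce to echelon form.
R2 ← R2 + (2/3)·R1: [0, -7/3, -7, 5/3, -1]
R3 ← R3 − (1/3)·R1: [0, 20/3, 1, -10/3, -1]
R4 ← R4 − (1/3)·R1: [0, 26/3, -4, -10/3, -2]
R5 ← R5 + (2/3)·R1: [0, -7/3, -6, -1/3, -2]
R3 ← R3 + (20/7)·R2: [0, 0, -19, 10/7, -27/7]
R4 ← R4 + (26/7)·R2: [0, 0, -30, 20/7, -40/7]
R5 ← R5 − R2: [0, 0, 1, -2, -1]
R4 ← R4 − (30/19)·R3: [0, 0, 0, 80/133, 50/133]
R5 ← R5 + (1/19)·R3: [0, 0, 0, -256/133, -160/133]
R5 ← R5 + (16/5)·R4: [0, 0, 0, 0, 0]
4 nonzero rows, so rank(T) = 4.
T has 5 columns; by rank–nullity, nullity = 5 − 4 = 1.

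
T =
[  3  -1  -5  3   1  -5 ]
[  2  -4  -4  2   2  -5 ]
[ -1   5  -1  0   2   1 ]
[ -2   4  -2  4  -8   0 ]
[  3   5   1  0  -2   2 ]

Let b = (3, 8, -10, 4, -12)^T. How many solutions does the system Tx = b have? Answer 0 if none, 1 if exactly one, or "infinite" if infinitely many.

Row reduce the augmented matrix [T | b].
R2 ← R2 − (2/3)·R1: [0, -10/3, -2/3, 0, 4/3, -5/3, 6]
R3 ← R3 + (1/3)·R1: [0, 14/3, -8/3, 1, 7/3, -2/3, -9]
R4 ← R4 + (2/3)·R1: [0, 10/3, -16/3, 6, -22/3, -10/3, 6]
R5 ← R5 − R1: [0, 6, 6, -3, -3, 7, -15]
R3 ← R3 + (7/5)·R2: [0, 0, -18/5, 1, 21/5, -3, -3/5]
R4 ← R4 + R2: [0, 0, -6, 6, -6, -5, 12]
R5 ← R5 + (9/5)·R2: [0, 0, 24/5, -3, -3/5, 4, -21/5]
R4 ← R4 − (5/3)·R3: [0, 0, 0, 13/3, -13, 0, 13]
R5 ← R5 + (4/3)·R3: [0, 0, 0, -5/3, 5, 0, -5]
R5 ← R5 + (5/13)·R4: [0, 0, 0, 0, 0, 0, 0]
The echelon form has 4 nonzero rows, and every pivot lies in the first 6 columns, so rank(T) = rank([T|b]) = 4.
The system is consistent.
rank = 4 < 6 unknowns, so there are infinitely many solutions.

infinite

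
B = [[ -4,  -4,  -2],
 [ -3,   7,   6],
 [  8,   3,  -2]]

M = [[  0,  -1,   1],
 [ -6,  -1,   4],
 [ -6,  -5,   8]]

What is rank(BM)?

2

First compute BM:
[[ 36,  18, -36],
 [-78, -34,  73],
 [ -6,  -1,   4]]
Now row reduce the product.
R2 ← R2 + (13/6)·R1: [0, 5, -5]
R3 ← R3 + (1/6)·R1: [0, 2, -2]
R3 ← R3 − (2/5)·R2: [0, 0, 0]
2 nonzero rows, so rank(BM) = 2.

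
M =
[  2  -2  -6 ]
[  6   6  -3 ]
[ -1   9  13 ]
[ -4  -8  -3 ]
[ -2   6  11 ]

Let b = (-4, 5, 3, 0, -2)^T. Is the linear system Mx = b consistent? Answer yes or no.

Row reduce the augmented matrix [M | b].
R2 ← R2 − (3)·R1: [0, 12, 15, 17]
R3 ← R3 + (1/2)·R1: [0, 8, 10, 1]
R4 ← R4 + (2)·R1: [0, -12, -15, -8]
R5 ← R5 + R1: [0, 4, 5, -6]
R3 ← R3 − (2/3)·R2: [0, 0, 0, -31/3]
R4 ← R4 + R2: [0, 0, 0, 9]
R5 ← R5 − (1/3)·R2: [0, 0, 0, -35/3]
R4 ← R4 + (27/31)·R3: [0, 0, 0, 0]
R5 ← R5 − (35/31)·R3: [0, 0, 0, 0]
The echelon form has 3 nonzero rows; the last pivot sits in the augmented column, so rank(M) = 2 but rank([M|b]) = 3.
Since the ranks differ, the system is inconsistent.

no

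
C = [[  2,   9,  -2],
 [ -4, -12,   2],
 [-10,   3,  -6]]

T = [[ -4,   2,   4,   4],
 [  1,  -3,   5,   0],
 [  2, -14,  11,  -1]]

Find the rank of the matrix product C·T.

First compute CT:
[[ -3,   5,  31,  10],
 [  8,   0, -54, -18],
 [ 31,  55, -91, -34]]
Now row reduce the product.
R2 ← R2 + (8/3)·R1: [0, 40/3, 86/3, 26/3]
R3 ← R3 + (31/3)·R1: [0, 320/3, 688/3, 208/3]
R3 ← R3 − (8)·R2: [0, 0, 0, 0]
2 nonzero rows, so rank(CT) = 2.

2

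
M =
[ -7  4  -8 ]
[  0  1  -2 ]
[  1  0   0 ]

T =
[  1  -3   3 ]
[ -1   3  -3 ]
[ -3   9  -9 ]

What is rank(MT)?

1

First compute MT:
[[ 13, -39,  39],
 [  5, -15,  15],
 [  1,  -3,   3]]
Now row reduce the product.
R2 ← R2 − (5/13)·R1: [0, 0, 0]
R3 ← R3 − (1/13)·R1: [0, 0, 0]
1 nonzero row, so rank(MT) = 1.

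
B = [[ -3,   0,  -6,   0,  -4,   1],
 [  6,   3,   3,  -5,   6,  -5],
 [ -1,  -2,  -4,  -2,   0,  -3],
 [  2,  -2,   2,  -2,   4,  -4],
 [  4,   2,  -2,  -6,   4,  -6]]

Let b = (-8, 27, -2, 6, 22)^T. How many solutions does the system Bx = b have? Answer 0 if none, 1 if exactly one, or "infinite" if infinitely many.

infinite

Row reduce the augmented matrix [B | b].
R2 ← R2 + (2)·R1: [0, 3, -9, -5, -2, -3, 11]
R3 ← R3 − (1/3)·R1: [0, -2, -2, -2, 4/3, -10/3, 2/3]
R4 ← R4 + (2/3)·R1: [0, -2, -2, -2, 4/3, -10/3, 2/3]
R5 ← R5 + (4/3)·R1: [0, 2, -10, -6, -4/3, -14/3, 34/3]
R3 ← R3 + (2/3)·R2: [0, 0, -8, -16/3, 0, -16/3, 8]
R4 ← R4 + (2/3)·R2: [0, 0, -8, -16/3, 0, -16/3, 8]
R5 ← R5 − (2/3)·R2: [0, 0, -4, -8/3, 0, -8/3, 4]
R4 ← R4 − R3: [0, 0, 0, 0, 0, 0, 0]
R5 ← R5 − (1/2)·R3: [0, 0, 0, 0, 0, 0, 0]
The echelon form has 3 nonzero rows, and every pivot lies in the first 6 columns, so rank(B) = rank([B|b]) = 3.
The system is consistent.
rank = 3 < 6 unknowns, so there are infinitely many solutions.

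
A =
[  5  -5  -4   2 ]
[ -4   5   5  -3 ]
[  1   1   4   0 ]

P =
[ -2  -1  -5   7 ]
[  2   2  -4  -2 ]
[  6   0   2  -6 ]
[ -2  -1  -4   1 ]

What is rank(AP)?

3

First compute AP:
[[-48, -17, -21,  71],
 [ 54,  17,  22, -71],
 [ 24,   1,  -1, -19]]
Now row reduce the product.
R2 ← R2 + (9/8)·R1: [0, -17/8, -13/8, 71/8]
R3 ← R3 + (1/2)·R1: [0, -15/2, -23/2, 33/2]
R3 ← R3 − (60/17)·R2: [0, 0, -98/17, -252/17]
3 nonzero rows, so rank(AP) = 3.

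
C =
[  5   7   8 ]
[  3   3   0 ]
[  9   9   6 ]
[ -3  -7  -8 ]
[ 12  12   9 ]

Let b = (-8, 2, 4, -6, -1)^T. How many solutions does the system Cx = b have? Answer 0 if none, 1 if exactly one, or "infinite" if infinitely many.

Row reduce the augmented matrix [C | b].
R2 ← R2 − (3/5)·R1: [0, -6/5, -24/5, 34/5]
R3 ← R3 − (9/5)·R1: [0, -18/5, -42/5, 92/5]
R4 ← R4 + (3/5)·R1: [0, -14/5, -16/5, -54/5]
R5 ← R5 − (12/5)·R1: [0, -24/5, -51/5, 91/5]
R3 ← R3 − (3)·R2: [0, 0, 6, -2]
R4 ← R4 − (7/3)·R2: [0, 0, 8, -80/3]
R5 ← R5 − (4)·R2: [0, 0, 9, -9]
R4 ← R4 − (4/3)·R3: [0, 0, 0, -24]
R5 ← R5 − (3/2)·R3: [0, 0, 0, -6]
R5 ← R5 − (1/4)·R4: [0, 0, 0, 0]
The echelon form has 4 nonzero rows; the last pivot sits in the augmented column, so rank(C) = 3 but rank([C|b]) = 4.
Since the ranks differ, the system is inconsistent.
It has no solutions.

0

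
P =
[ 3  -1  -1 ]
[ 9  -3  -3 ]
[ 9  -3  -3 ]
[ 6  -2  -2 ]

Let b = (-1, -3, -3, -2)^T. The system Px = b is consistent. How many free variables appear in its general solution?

Row reduce the augmented matrix [P | b].
R2 ← R2 − (3)·R1: [0, 0, 0, 0]
R3 ← R3 − (3)·R1: [0, 0, 0, 0]
R4 ← R4 − (2)·R1: [0, 0, 0, 0]
The echelon form has 1 nonzero rows, and every pivot lies in the first 3 columns, so rank(P) = rank([P|b]) = 1.
The system is consistent.
Free variables = (unknowns) − (rank) = 3 − 1 = 2.

2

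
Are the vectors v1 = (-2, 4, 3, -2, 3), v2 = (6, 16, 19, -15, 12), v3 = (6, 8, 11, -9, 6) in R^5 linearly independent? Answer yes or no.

Form the matrix with these vectors as rows and row reduce.
R2 ← R2 + (3)·R1: [0, 28, 28, -21, 21]
R3 ← R3 + (3)·R1: [0, 20, 20, -15, 15]
R3 ← R3 − (5/7)·R2: [0, 0, 0, 0, 0]
2 nonzero rows, so the 3 vectors span a space of dimension 2.
Since 2 < 3, the vectors are linearly dependent.

no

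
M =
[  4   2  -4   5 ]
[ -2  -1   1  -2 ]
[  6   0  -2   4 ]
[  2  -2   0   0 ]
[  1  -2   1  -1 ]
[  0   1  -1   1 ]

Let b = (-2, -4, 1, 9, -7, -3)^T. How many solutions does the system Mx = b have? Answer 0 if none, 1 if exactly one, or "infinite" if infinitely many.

0

Row reduce the augmented matrix [M | b].
R2 ← R2 + (1/2)·R1: [0, 0, -1, 1/2, -5]
R3 ← R3 − (3/2)·R1: [0, -3, 4, -7/2, 4]
R4 ← R4 − (1/2)·R1: [0, -3, 2, -5/2, 10]
R5 ← R5 − (1/4)·R1: [0, -5/2, 2, -9/4, -13/2]
Swap R2 ↔ R3
R4 ← R4 − R2: [0, 0, -2, 1, 6]
R5 ← R5 − (5/6)·R2: [0, 0, -4/3, 2/3, -59/6]
R6 ← R6 + (1/3)·R2: [0, 0, 1/3, -1/6, -5/3]
R4 ← R4 − (2)·R3: [0, 0, 0, 0, 16]
R5 ← R5 − (4/3)·R3: [0, 0, 0, 0, -19/6]
R6 ← R6 + (1/3)·R3: [0, 0, 0, 0, -10/3]
R5 ← R5 + (19/96)·R4: [0, 0, 0, 0, 0]
R6 ← R6 + (5/24)·R4: [0, 0, 0, 0, 0]
The echelon form has 4 nonzero rows; the last pivot sits in the augmented column, so rank(M) = 3 but rank([M|b]) = 4.
Since the ranks differ, the system is inconsistent.
It has no solutions.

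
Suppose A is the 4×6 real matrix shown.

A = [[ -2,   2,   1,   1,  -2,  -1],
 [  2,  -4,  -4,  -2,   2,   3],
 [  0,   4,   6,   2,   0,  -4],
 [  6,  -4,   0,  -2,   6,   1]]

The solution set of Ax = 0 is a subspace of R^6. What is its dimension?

4

Row reduce to echelon form.
R2 ← R2 + R1: [0, -2, -3, -1, 0, 2]
R4 ← R4 + (3)·R1: [0, 2, 3, 1, 0, -2]
R3 ← R3 + (2)·R2: [0, 0, 0, 0, 0, 0]
R4 ← R4 + R2: [0, 0, 0, 0, 0, 0]
2 nonzero rows, so rank(A) = 2.
A has 6 columns; by rank–nullity, nullity = 6 − 2 = 4.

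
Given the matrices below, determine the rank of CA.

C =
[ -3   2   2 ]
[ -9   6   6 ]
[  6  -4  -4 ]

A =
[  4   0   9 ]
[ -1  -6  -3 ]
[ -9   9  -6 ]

1

First compute CA:
[[-32,   6, -45],
 [-96,  18, -135],
 [ 64, -12,  90]]
Now row reduce the product.
R2 ← R2 − (3)·R1: [0, 0, 0]
R3 ← R3 + (2)·R1: [0, 0, 0]
1 nonzero row, so rank(CA) = 1.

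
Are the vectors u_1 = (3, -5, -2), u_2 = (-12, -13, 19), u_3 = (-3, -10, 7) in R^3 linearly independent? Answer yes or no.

Form the matrix with these vectors as rows and row reduce.
R2 ← R2 + (4)·R1: [0, -33, 11]
R3 ← R3 + R1: [0, -15, 5]
R3 ← R3 − (5/11)·R2: [0, 0, 0]
2 nonzero rows, so the 3 vectors span a space of dimension 2.
Since 2 < 3, the vectors are linearly dependent.

no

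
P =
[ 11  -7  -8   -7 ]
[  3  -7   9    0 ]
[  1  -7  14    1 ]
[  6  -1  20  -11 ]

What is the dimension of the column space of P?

4

Row reduce to echelon form.
R2 ← R2 − (3/11)·R1: [0, -56/11, 123/11, 21/11]
R3 ← R3 − (1/11)·R1: [0, -70/11, 162/11, 18/11]
R4 ← R4 − (6/11)·R1: [0, 31/11, 268/11, -79/11]
R3 ← R3 − (5/4)·R2: [0, 0, 3/4, -3/4]
R4 ← R4 + (31/56)·R2: [0, 0, 1711/56, -49/8]
R4 ← R4 − (1711/42)·R3: [0, 0, 0, 171/7]
Echelon form has 4 nonzero rows, so rank(P) = 4.
The column space has dimension equal to the rank: 4.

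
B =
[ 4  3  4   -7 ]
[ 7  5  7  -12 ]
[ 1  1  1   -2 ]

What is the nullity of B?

Row reduce to echelon form.
R2 ← R2 − (7/4)·R1: [0, -1/4, 0, 1/4]
R3 ← R3 − (1/4)·R1: [0, 1/4, 0, -1/4]
R3 ← R3 + R2: [0, 0, 0, 0]
2 nonzero rows, so rank(B) = 2.
B has 4 columns; by rank–nullity, nullity = 4 − 2 = 2.

2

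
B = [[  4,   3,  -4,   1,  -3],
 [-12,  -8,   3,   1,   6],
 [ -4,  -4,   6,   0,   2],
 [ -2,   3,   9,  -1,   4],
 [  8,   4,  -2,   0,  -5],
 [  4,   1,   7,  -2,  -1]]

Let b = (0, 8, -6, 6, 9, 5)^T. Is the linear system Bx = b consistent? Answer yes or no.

Row reduce the augmented matrix [B | b].
R2 ← R2 + (3)·R1: [0, 1, -9, 4, -3, 8]
R3 ← R3 + R1: [0, -1, 2, 1, -1, -6]
R4 ← R4 + (1/2)·R1: [0, 9/2, 7, -1/2, 5/2, 6]
R5 ← R5 − (2)·R1: [0, -2, 6, -2, 1, 9]
R6 ← R6 − R1: [0, -2, 11, -3, 2, 5]
R3 ← R3 + R2: [0, 0, -7, 5, -4, 2]
R4 ← R4 − (9/2)·R2: [0, 0, 95/2, -37/2, 16, -30]
R5 ← R5 + (2)·R2: [0, 0, -12, 6, -5, 25]
R6 ← R6 + (2)·R2: [0, 0, -7, 5, -4, 21]
R4 ← R4 + (95/14)·R3: [0, 0, 0, 108/7, -78/7, -115/7]
R5 ← R5 − (12/7)·R3: [0, 0, 0, -18/7, 13/7, 151/7]
R6 ← R6 − R3: [0, 0, 0, 0, 0, 19]
R5 ← R5 + (1/6)·R4: [0, 0, 0, 0, 0, 113/6]
R6 ← R6 − (114/113)·R5: [0, 0, 0, 0, 0, 0]
The echelon form has 5 nonzero rows; the last pivot sits in the augmented column, so rank(B) = 4 but rank([B|b]) = 5.
Since the ranks differ, the system is inconsistent.

no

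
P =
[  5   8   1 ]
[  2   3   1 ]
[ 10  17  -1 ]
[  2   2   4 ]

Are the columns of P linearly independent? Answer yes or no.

Row reduce P to echelon form.
R2 ← R2 − (2/5)·R1: [0, -1/5, 3/5]
R3 ← R3 − (2)·R1: [0, 1, -3]
R4 ← R4 − (2/5)·R1: [0, -6/5, 18/5]
R3 ← R3 + (5)·R2: [0, 0, 0]
R4 ← R4 − (6)·R2: [0, 0, 0]
2 pivots among 3 columns.
Only 2 < 3 pivot columns, so the columns are linearly dependent.

no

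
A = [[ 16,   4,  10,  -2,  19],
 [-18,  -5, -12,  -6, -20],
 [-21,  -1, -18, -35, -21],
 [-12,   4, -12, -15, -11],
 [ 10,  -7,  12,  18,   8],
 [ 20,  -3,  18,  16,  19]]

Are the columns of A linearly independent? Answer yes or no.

Row reduce A to echelon form.
R2 ← R2 + (9/8)·R1: [0, -1/2, -3/4, -33/4, 11/8]
R3 ← R3 + (21/16)·R1: [0, 17/4, -39/8, -301/8, 63/16]
R4 ← R4 + (3/4)·R1: [0, 7, -9/2, -33/2, 13/4]
R5 ← R5 − (5/8)·R1: [0, -19/2, 23/4, 77/4, -31/8]
R6 ← R6 − (5/4)·R1: [0, -8, 11/2, 37/2, -19/4]
R3 ← R3 + (17/2)·R2: [0, 0, -45/4, -431/4, 125/8]
R4 ← R4 + (14)·R2: [0, 0, -15, -132, 45/2]
R5 ← R5 − (19)·R2: [0, 0, 20, 176, -30]
R6 ← R6 − (16)·R2: [0, 0, 35/2, 301/2, -107/4]
R4 ← R4 − (4/3)·R3: [0, 0, 0, 35/3, 5/3]
R5 ← R5 + (16/9)·R3: [0, 0, 0, -140/9, -20/9]
R6 ← R6 + (14/9)·R3: [0, 0, 0, -154/9, -22/9]
R5 ← R5 + (4/3)·R4: [0, 0, 0, 0, 0]
R6 ← R6 + (22/15)·R4: [0, 0, 0, 0, 0]
4 pivots among 5 columns.
Only 4 < 5 pivot columns, so the columns are linearly dependent.

no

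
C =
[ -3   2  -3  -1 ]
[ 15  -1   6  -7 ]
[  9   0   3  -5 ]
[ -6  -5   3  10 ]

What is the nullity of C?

2

Row reduce to echelon form.
R2 ← R2 + (5)·R1: [0, 9, -9, -12]
R3 ← R3 + (3)·R1: [0, 6, -6, -8]
R4 ← R4 − (2)·R1: [0, -9, 9, 12]
R3 ← R3 − (2/3)·R2: [0, 0, 0, 0]
R4 ← R4 + R2: [0, 0, 0, 0]
2 nonzero rows, so rank(C) = 2.
C has 4 columns; by rank–nullity, nullity = 4 − 2 = 2.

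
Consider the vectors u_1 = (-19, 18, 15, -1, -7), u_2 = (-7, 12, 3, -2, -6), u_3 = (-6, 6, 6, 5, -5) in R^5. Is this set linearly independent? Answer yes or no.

Form the matrix with these vectors as rows and row reduce.
R2 ← R2 − (7/19)·R1: [0, 102/19, -48/19, -31/19, -65/19]
R3 ← R3 − (6/19)·R1: [0, 6/19, 24/19, 101/19, -53/19]
R3 ← R3 − (1/17)·R2: [0, 0, 24/17, 92/17, -44/17]
3 nonzero rows, so the 3 vectors span a space of dimension 3.
Since 3 = 3, the vectors are linearly independent.

yes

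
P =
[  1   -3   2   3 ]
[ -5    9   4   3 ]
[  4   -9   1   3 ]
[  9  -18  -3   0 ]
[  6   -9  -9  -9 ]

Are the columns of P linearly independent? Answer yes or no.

Row reduce P to echelon form.
R2 ← R2 + (5)·R1: [0, -6, 14, 18]
R3 ← R3 − (4)·R1: [0, 3, -7, -9]
R4 ← R4 − (9)·R1: [0, 9, -21, -27]
R5 ← R5 − (6)·R1: [0, 9, -21, -27]
R3 ← R3 + (1/2)·R2: [0, 0, 0, 0]
R4 ← R4 + (3/2)·R2: [0, 0, 0, 0]
R5 ← R5 + (3/2)·R2: [0, 0, 0, 0]
2 pivots among 4 columns.
Only 2 < 4 pivot columns, so the columns are linearly dependent.

no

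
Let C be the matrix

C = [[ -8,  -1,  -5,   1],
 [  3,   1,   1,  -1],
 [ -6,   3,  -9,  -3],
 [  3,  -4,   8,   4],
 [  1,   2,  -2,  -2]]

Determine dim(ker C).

2

Row reduce to echelon form.
R2 ← R2 + (3/8)·R1: [0, 5/8, -7/8, -5/8]
R3 ← R3 − (3/4)·R1: [0, 15/4, -21/4, -15/4]
R4 ← R4 + (3/8)·R1: [0, -35/8, 49/8, 35/8]
R5 ← R5 + (1/8)·R1: [0, 15/8, -21/8, -15/8]
R3 ← R3 − (6)·R2: [0, 0, 0, 0]
R4 ← R4 + (7)·R2: [0, 0, 0, 0]
R5 ← R5 − (3)·R2: [0, 0, 0, 0]
2 nonzero rows, so rank(C) = 2.
C has 4 columns; by rank–nullity, nullity = 4 − 2 = 2.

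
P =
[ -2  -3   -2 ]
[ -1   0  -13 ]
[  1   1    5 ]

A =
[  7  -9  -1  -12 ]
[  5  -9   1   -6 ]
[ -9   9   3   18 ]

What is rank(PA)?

2

First compute PA:
[[-11,  27,  -7,   6],
 [110, -108, -38, -222],
 [-33,  27,  15,  72]]
Now row reduce the product.
R2 ← R2 + (10)·R1: [0, 162, -108, -162]
R3 ← R3 − (3)·R1: [0, -54, 36, 54]
R3 ← R3 + (1/3)·R2: [0, 0, 0, 0]
2 nonzero rows, so rank(PA) = 2.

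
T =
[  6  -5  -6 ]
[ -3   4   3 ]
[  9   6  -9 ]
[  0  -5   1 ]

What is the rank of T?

Row reduce to echelon form.
R2 ← R2 + (1/2)·R1: [0, 3/2, 0]
R3 ← R3 − (3/2)·R1: [0, 27/2, 0]
R3 ← R3 − (9)·R2: [0, 0, 0]
R4 ← R4 + (10/3)·R2: [0, 0, 1]
Swap R3 ↔ R4
Echelon form has 3 nonzero rows, so rank(T) = 3.

3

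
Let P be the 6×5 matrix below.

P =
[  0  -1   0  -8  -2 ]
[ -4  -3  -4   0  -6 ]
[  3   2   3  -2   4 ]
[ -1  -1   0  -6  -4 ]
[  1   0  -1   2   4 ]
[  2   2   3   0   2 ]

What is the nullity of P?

2

Row reduce to echelon form.
Swap R1 ↔ R2
R3 ← R3 + (3/4)·R1: [0, -1/4, 0, -2, -1/2]
R4 ← R4 − (1/4)·R1: [0, -1/4, 1, -6, -5/2]
R5 ← R5 + (1/4)·R1: [0, -3/4, -2, 2, 5/2]
R6 ← R6 + (1/2)·R1: [0, 1/2, 1, 0, -1]
R3 ← R3 − (1/4)·R2: [0, 0, 0, 0, 0]
R4 ← R4 − (1/4)·R2: [0, 0, 1, -4, -2]
R5 ← R5 − (3/4)·R2: [0, 0, -2, 8, 4]
R6 ← R6 + (1/2)·R2: [0, 0, 1, -4, -2]
Swap R3 ↔ R4
R5 ← R5 + (2)·R3: [0, 0, 0, 0, 0]
R6 ← R6 − R3: [0, 0, 0, 0, 0]
3 nonzero rows, so rank(P) = 3.
P has 5 columns; by rank–nullity, nullity = 5 − 3 = 2.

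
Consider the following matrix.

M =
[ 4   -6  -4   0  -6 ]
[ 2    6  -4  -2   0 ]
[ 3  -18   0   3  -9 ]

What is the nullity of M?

Row reduce to echelon form.
R2 ← R2 − (1/2)·R1: [0, 9, -2, -2, 3]
R3 ← R3 − (3/4)·R1: [0, -27/2, 3, 3, -9/2]
R3 ← R3 + (3/2)·R2: [0, 0, 0, 0, 0]
2 nonzero rows, so rank(M) = 2.
M has 5 columns; by rank–nullity, nullity = 5 − 2 = 3.

3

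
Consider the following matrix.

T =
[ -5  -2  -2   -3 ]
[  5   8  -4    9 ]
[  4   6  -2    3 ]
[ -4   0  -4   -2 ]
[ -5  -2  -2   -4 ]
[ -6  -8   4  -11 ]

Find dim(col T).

4

Row reduce to echelon form.
R2 ← R2 + R1: [0, 6, -6, 6]
R3 ← R3 + (4/5)·R1: [0, 22/5, -18/5, 3/5]
R4 ← R4 − (4/5)·R1: [0, 8/5, -12/5, 2/5]
R5 ← R5 − R1: [0, 0, 0, -1]
R6 ← R6 − (6/5)·R1: [0, -28/5, 32/5, -37/5]
R3 ← R3 − (11/15)·R2: [0, 0, 4/5, -19/5]
R4 ← R4 − (4/15)·R2: [0, 0, -4/5, -6/5]
R6 ← R6 + (14/15)·R2: [0, 0, 4/5, -9/5]
R4 ← R4 + R3: [0, 0, 0, -5]
R6 ← R6 − R3: [0, 0, 0, 2]
R5 ← R5 − (1/5)·R4: [0, 0, 0, 0]
R6 ← R6 + (2/5)·R4: [0, 0, 0, 0]
Echelon form has 4 nonzero rows, so rank(T) = 4.
The column space has dimension equal to the rank: 4.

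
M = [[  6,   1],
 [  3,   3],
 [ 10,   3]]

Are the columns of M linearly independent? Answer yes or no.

yes

Row reduce M to echelon form.
R2 ← R2 − (1/2)·R1: [0, 5/2]
R3 ← R3 − (5/3)·R1: [0, 4/3]
R3 ← R3 − (8/15)·R2: [0, 0]
2 pivots among 2 columns.
Every column is a pivot column, so the columns are linearly independent.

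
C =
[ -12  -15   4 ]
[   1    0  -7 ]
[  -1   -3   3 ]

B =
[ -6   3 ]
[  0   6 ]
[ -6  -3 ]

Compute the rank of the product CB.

First compute CB:
[[ 48, -138],
 [ 36,  24],
 [-12, -30]]
Now row reduce the product.
R2 ← R2 − (3/4)·R1: [0, 255/2]
R3 ← R3 + (1/4)·R1: [0, -129/2]
R3 ← R3 + (43/85)·R2: [0, 0]
2 nonzero rows, so rank(CB) = 2.

2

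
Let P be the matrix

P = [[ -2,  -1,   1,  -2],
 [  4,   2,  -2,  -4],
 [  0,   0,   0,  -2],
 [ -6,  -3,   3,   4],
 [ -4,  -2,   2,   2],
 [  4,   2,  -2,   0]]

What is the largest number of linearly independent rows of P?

Row reduce to echelon form.
R2 ← R2 + (2)·R1: [0, 0, 0, -8]
R4 ← R4 − (3)·R1: [0, 0, 0, 10]
R5 ← R5 − (2)·R1: [0, 0, 0, 6]
R6 ← R6 + (2)·R1: [0, 0, 0, -4]
R3 ← R3 − (1/4)·R2: [0, 0, 0, 0]
R4 ← R4 + (5/4)·R2: [0, 0, 0, 0]
R5 ← R5 + (3/4)·R2: [0, 0, 0, 0]
R6 ← R6 − (1/2)·R2: [0, 0, 0, 0]
Echelon form has 2 nonzero rows, so rank(P) = 2.
The rank gives the maximum number of linearly independent rows: 2.

2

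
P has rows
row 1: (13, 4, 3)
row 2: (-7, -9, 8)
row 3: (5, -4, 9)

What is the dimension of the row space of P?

3

Row reduce to echelon form.
R2 ← R2 + (7/13)·R1: [0, -89/13, 125/13]
R3 ← R3 − (5/13)·R1: [0, -72/13, 102/13]
R3 ← R3 − (72/89)·R2: [0, 0, 6/89]
Echelon form has 3 nonzero rows, so rank(P) = 3.
The row space has dimension equal to the rank: 3.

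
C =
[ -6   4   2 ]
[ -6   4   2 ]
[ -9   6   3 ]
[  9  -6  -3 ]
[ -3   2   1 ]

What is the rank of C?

Row reduce to echelon form.
R2 ← R2 − R1: [0, 0, 0]
R3 ← R3 − (3/2)·R1: [0, 0, 0]
R4 ← R4 + (3/2)·R1: [0, 0, 0]
R5 ← R5 − (1/2)·R1: [0, 0, 0]
Echelon form has 1 nonzero row, so rank(C) = 1.

1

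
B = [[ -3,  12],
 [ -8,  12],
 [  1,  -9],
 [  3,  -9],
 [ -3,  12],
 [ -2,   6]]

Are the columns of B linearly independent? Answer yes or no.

yes

Row reduce B to echelon form.
R2 ← R2 − (8/3)·R1: [0, -20]
R3 ← R3 + (1/3)·R1: [0, -5]
R4 ← R4 + R1: [0, 3]
R5 ← R5 − R1: [0, 0]
R6 ← R6 − (2/3)·R1: [0, -2]
R3 ← R3 − (1/4)·R2: [0, 0]
R4 ← R4 + (3/20)·R2: [0, 0]
R6 ← R6 − (1/10)·R2: [0, 0]
2 pivots among 2 columns.
Every column is a pivot column, so the columns are linearly independent.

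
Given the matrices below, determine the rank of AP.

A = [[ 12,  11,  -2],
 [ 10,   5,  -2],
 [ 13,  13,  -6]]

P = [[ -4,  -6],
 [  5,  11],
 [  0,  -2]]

2

First compute AP:
[[  7,  53],
 [-15,  -1],
 [ 13,  77]]
Now row reduce the product.
R2 ← R2 + (15/7)·R1: [0, 788/7]
R3 ← R3 − (13/7)·R1: [0, -150/7]
R3 ← R3 + (75/394)·R2: [0, 0]
2 nonzero rows, so rank(AP) = 2.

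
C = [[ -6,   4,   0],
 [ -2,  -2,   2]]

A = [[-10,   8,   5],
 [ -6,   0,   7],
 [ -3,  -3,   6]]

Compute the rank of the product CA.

First compute CA:
[[ 36, -48,  -2],
 [ 26, -22, -12]]
Now row reduce the product.
R2 ← R2 − (13/18)·R1: [0, 38/3, -95/9]
2 nonzero rows, so rank(CA) = 2.

2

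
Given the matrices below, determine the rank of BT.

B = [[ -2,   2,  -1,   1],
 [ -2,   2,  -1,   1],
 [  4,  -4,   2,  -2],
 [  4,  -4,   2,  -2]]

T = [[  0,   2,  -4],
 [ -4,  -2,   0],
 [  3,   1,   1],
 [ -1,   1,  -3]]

First compute BT:
[[-12,  -8,   4],
 [-12,  -8,   4],
 [ 24,  16,  -8],
 [ 24,  16,  -8]]
Now row reduce the product.
R2 ← R2 − R1: [0, 0, 0]
R3 ← R3 + (2)·R1: [0, 0, 0]
R4 ← R4 + (2)·R1: [0, 0, 0]
1 nonzero row, so rank(BT) = 1.

1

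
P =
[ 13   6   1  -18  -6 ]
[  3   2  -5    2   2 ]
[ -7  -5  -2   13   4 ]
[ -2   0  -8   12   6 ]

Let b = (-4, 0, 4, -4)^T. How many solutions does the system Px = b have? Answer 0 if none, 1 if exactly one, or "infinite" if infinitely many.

0

Row reduce the augmented matrix [P | b].
R2 ← R2 − (3/13)·R1: [0, 8/13, -68/13, 80/13, 44/13, 12/13]
R3 ← R3 + (7/13)·R1: [0, -23/13, -19/13, 43/13, 10/13, 24/13]
R4 ← R4 + (2/13)·R1: [0, 12/13, -102/13, 120/13, 66/13, -60/13]
R3 ← R3 + (23/8)·R2: [0, 0, -33/2, 21, 21/2, 9/2]
R4 ← R4 − (3/2)·R2: [0, 0, 0, 0, 0, -6]
The echelon form has 4 nonzero rows; the last pivot sits in the augmented column, so rank(P) = 3 but rank([P|b]) = 4.
Since the ranks differ, the system is inconsistent.
It has no solutions.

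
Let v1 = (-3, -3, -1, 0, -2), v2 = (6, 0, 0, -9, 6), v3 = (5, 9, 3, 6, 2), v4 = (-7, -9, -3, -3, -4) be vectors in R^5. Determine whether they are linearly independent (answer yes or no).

no

Form the matrix with these vectors as rows and row reduce.
R2 ← R2 + (2)·R1: [0, -6, -2, -9, 2]
R3 ← R3 + (5/3)·R1: [0, 4, 4/3, 6, -4/3]
R4 ← R4 − (7/3)·R1: [0, -2, -2/3, -3, 2/3]
R3 ← R3 + (2/3)·R2: [0, 0, 0, 0, 0]
R4 ← R4 − (1/3)·R2: [0, 0, 0, 0, 0]
2 nonzero rows, so the 4 vectors span a space of dimension 2.
Since 2 < 4, the vectors are linearly dependent.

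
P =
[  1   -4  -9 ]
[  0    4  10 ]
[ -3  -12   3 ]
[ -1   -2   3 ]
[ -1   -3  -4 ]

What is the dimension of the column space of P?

Row reduce to echelon form.
R3 ← R3 + (3)·R1: [0, -24, -24]
R4 ← R4 + R1: [0, -6, -6]
R5 ← R5 + R1: [0, -7, -13]
R3 ← R3 + (6)·R2: [0, 0, 36]
R4 ← R4 + (3/2)·R2: [0, 0, 9]
R5 ← R5 + (7/4)·R2: [0, 0, 9/2]
R4 ← R4 − (1/4)·R3: [0, 0, 0]
R5 ← R5 − (1/8)·R3: [0, 0, 0]
Echelon form has 3 nonzero rows, so rank(P) = 3.
The column space has dimension equal to the rank: 3.

3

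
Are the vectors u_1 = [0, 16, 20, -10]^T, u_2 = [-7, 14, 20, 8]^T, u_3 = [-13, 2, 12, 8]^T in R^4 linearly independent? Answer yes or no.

yes

Form the matrix with these vectors as rows and row reduce.
Swap R1 ↔ R2
R3 ← R3 − (13/7)·R1: [0, -24, -176/7, -48/7]
R3 ← R3 + (3/2)·R2: [0, 0, 34/7, -153/7]
3 nonzero rows, so the 3 vectors span a space of dimension 3.
Since 3 = 3, the vectors are linearly independent.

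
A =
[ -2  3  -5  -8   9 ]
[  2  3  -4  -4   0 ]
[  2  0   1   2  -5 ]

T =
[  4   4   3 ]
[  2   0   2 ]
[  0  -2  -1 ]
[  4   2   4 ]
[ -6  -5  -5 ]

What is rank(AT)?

3

First compute AT:
[[-88, -59, -72],
 [ -2,   8,   0],
 [ 46,  35,  38]]
Now row reduce the product.
R2 ← R2 − (1/44)·R1: [0, 411/44, 18/11]
R3 ← R3 + (23/44)·R1: [0, 183/44, 4/11]
R3 ← R3 − (61/137)·R2: [0, 0, -50/137]
3 nonzero rows, so rank(AT) = 3.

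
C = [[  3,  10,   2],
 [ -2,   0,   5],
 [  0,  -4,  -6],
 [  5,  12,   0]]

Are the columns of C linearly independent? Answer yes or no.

yes

Row reduce C to echelon form.
R2 ← R2 + (2/3)·R1: [0, 20/3, 19/3]
R4 ← R4 − (5/3)·R1: [0, -14/3, -10/3]
R3 ← R3 + (3/5)·R2: [0, 0, -11/5]
R4 ← R4 + (7/10)·R2: [0, 0, 11/10]
R4 ← R4 + (1/2)·R3: [0, 0, 0]
3 pivots among 3 columns.
Every column is a pivot column, so the columns are linearly independent.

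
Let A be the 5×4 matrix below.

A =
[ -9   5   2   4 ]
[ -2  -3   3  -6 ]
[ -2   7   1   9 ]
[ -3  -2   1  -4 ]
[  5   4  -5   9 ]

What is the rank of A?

3

Row reduce to echelon form.
R2 ← R2 − (2/9)·R1: [0, -37/9, 23/9, -62/9]
R3 ← R3 − (2/9)·R1: [0, 53/9, 5/9, 73/9]
R4 ← R4 − (1/3)·R1: [0, -11/3, 1/3, -16/3]
R5 ← R5 + (5/9)·R1: [0, 61/9, -35/9, 101/9]
R3 ← R3 + (53/37)·R2: [0, 0, 156/37, -65/37]
R4 ← R4 − (33/37)·R2: [0, 0, -72/37, 30/37]
R5 ← R5 + (61/37)·R2: [0, 0, 12/37, -5/37]
R4 ← R4 + (6/13)·R3: [0, 0, 0, 0]
R5 ← R5 − (1/13)·R3: [0, 0, 0, 0]
Echelon form has 3 nonzero rows, so rank(A) = 3.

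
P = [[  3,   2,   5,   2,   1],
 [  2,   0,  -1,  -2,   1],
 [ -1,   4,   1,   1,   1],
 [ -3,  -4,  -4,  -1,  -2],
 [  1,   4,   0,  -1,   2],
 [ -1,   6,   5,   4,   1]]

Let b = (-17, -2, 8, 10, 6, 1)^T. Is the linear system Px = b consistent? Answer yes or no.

yes

Row reduce the augmented matrix [P | b].
R2 ← R2 − (2/3)·R1: [0, -4/3, -13/3, -10/3, 1/3, 28/3]
R3 ← R3 + (1/3)·R1: [0, 14/3, 8/3, 5/3, 4/3, 7/3]
R4 ← R4 + R1: [0, -2, 1, 1, -1, -7]
R5 ← R5 − (1/3)·R1: [0, 10/3, -5/3, -5/3, 5/3, 35/3]
R6 ← R6 + (1/3)·R1: [0, 20/3, 20/3, 14/3, 4/3, -14/3]
R3 ← R3 + (7/2)·R2: [0, 0, -25/2, -10, 5/2, 35]
R4 ← R4 − (3/2)·R2: [0, 0, 15/2, 6, -3/2, -21]
R5 ← R5 + (5/2)·R2: [0, 0, -25/2, -10, 5/2, 35]
R6 ← R6 + (5)·R2: [0, 0, -15, -12, 3, 42]
R4 ← R4 + (3/5)·R3: [0, 0, 0, 0, 0, 0]
R5 ← R5 − R3: [0, 0, 0, 0, 0, 0]
R6 ← R6 − (6/5)·R3: [0, 0, 0, 0, 0, 0]
The echelon form has 3 nonzero rows, and every pivot lies in the first 5 columns, so rank(P) = rank([P|b]) = 3.
The system is consistent.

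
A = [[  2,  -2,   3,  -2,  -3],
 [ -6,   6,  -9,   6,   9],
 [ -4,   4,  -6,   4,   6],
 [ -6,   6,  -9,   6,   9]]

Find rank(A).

1

Row reduce to echelon form.
R2 ← R2 + (3)·R1: [0, 0, 0, 0, 0]
R3 ← R3 + (2)·R1: [0, 0, 0, 0, 0]
R4 ← R4 + (3)·R1: [0, 0, 0, 0, 0]
Echelon form has 1 nonzero row, so rank(A) = 1.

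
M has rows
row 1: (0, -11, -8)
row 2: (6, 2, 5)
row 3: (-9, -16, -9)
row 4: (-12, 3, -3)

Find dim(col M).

3

Row reduce to echelon form.
Swap R1 ↔ R2
R3 ← R3 + (3/2)·R1: [0, -13, -3/2]
R4 ← R4 + (2)·R1: [0, 7, 7]
R3 ← R3 − (13/11)·R2: [0, 0, 175/22]
R4 ← R4 + (7/11)·R2: [0, 0, 21/11]
R4 ← R4 − (6/25)·R3: [0, 0, 0]
Echelon form has 3 nonzero rows, so rank(M) = 3.
The column space has dimension equal to the rank: 3.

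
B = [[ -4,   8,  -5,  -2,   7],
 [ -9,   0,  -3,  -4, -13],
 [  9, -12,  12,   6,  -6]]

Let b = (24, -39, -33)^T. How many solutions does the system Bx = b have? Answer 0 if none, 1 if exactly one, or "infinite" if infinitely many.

Row reduce the augmented matrix [B | b].
R2 ← R2 − (9/4)·R1: [0, -18, 33/4, 1/2, -115/4, -93]
R3 ← R3 + (9/4)·R1: [0, 6, 3/4, 3/2, 39/4, 21]
R3 ← R3 + (1/3)·R2: [0, 0, 7/2, 5/3, 1/6, -10]
The echelon form has 3 nonzero rows, and every pivot lies in the first 5 columns, so rank(B) = rank([B|b]) = 3.
The system is consistent.
rank = 3 < 5 unknowns, so there are infinitely many solutions.

infinite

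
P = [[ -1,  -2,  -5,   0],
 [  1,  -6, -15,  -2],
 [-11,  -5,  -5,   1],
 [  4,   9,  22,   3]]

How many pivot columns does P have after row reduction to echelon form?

4

Row reduce to echelon form.
R2 ← R2 + R1: [0, -8, -20, -2]
R3 ← R3 − (11)·R1: [0, 17, 50, 1]
R4 ← R4 + (4)·R1: [0, 1, 2, 3]
R3 ← R3 + (17/8)·R2: [0, 0, 15/2, -13/4]
R4 ← R4 + (1/8)·R2: [0, 0, -1/2, 11/4]
R4 ← R4 + (1/15)·R3: [0, 0, 0, 38/15]
Echelon form has 4 nonzero rows, so rank(P) = 4.
Each nonzero row contributes one pivot column: 4 pivot columns.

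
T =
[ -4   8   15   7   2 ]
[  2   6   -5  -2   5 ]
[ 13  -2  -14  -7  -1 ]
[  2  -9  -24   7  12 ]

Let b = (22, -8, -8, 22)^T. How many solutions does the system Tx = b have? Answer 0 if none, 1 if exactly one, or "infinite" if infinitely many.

infinite

Row reduce the augmented matrix [T | b].
R2 ← R2 + (1/2)·R1: [0, 10, 5/2, 3/2, 6, 3]
R3 ← R3 + (13/4)·R1: [0, 24, 139/4, 63/4, 11/2, 127/2]
R4 ← R4 + (1/2)·R1: [0, -5, -33/2, 21/2, 13, 33]
R3 ← R3 − (12/5)·R2: [0, 0, 115/4, 243/20, -89/10, 563/10]
R4 ← R4 + (1/2)·R2: [0, 0, -61/4, 45/4, 16, 69/2]
R4 ← R4 + (61/115)·R3: [0, 0, 0, 20349/1150, 12971/1150, 37009/575]
The echelon form has 4 nonzero rows, and every pivot lies in the first 5 columns, so rank(T) = rank([T|b]) = 4.
The system is consistent.
rank = 4 < 5 unknowns, so there are infinitely many solutions.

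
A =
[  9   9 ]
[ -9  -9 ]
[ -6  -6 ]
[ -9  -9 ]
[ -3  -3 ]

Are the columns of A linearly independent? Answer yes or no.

Row reduce A to echelon form.
R2 ← R2 + R1: [0, 0]
R3 ← R3 + (2/3)·R1: [0, 0]
R4 ← R4 + R1: [0, 0]
R5 ← R5 + (1/3)·R1: [0, 0]
1 pivot among 2 columns.
Only 1 < 2 pivot columns, so the columns are linearly dependent.

no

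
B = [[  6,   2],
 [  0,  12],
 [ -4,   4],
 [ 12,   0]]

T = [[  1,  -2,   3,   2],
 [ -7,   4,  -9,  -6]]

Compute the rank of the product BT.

First compute BT:
[[ -8,  -4,   0,   0],
 [-84,  48, -108, -72],
 [-32,  24, -48, -32],
 [ 12, -24,  36,  24]]
Now row reduce the product.
R2 ← R2 − (21/2)·R1: [0, 90, -108, -72]
R3 ← R3 − (4)·R1: [0, 40, -48, -32]
R4 ← R4 + (3/2)·R1: [0, -30, 36, 24]
R3 ← R3 − (4/9)·R2: [0, 0, 0, 0]
R4 ← R4 + (1/3)·R2: [0, 0, 0, 0]
2 nonzero rows, so rank(BT) = 2.

2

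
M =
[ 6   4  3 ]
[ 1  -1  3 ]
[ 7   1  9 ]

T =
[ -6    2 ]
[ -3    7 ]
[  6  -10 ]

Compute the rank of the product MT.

First compute MT:
[[-30,  10],
 [ 15, -35],
 [  9, -69]]
Now row reduce the product.
R2 ← R2 + (1/2)·R1: [0, -30]
R3 ← R3 + (3/10)·R1: [0, -66]
R3 ← R3 − (11/5)·R2: [0, 0]
2 nonzero rows, so rank(MT) = 2.

2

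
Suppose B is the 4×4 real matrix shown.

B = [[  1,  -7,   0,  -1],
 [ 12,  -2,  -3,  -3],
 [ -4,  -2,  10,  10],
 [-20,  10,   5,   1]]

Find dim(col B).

4

Row reduce to echelon form.
R2 ← R2 − (12)·R1: [0, 82, -3, 9]
R3 ← R3 + (4)·R1: [0, -30, 10, 6]
R4 ← R4 + (20)·R1: [0, -130, 5, -19]
R3 ← R3 + (15/41)·R2: [0, 0, 365/41, 381/41]
R4 ← R4 + (65/41)·R2: [0, 0, 10/41, -194/41]
R4 ← R4 − (2/73)·R3: [0, 0, 0, -364/73]
Echelon form has 4 nonzero rows, so rank(B) = 4.
The column space has dimension equal to the rank: 4.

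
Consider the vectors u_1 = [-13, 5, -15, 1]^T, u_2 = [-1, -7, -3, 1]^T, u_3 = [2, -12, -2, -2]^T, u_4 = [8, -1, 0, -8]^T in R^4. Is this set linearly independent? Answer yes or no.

yes

Form the matrix with these vectors as rows and row reduce.
R2 ← R2 − (1/13)·R1: [0, -96/13, -24/13, 12/13]
R3 ← R3 + (2/13)·R1: [0, -146/13, -56/13, -24/13]
R4 ← R4 + (8/13)·R1: [0, 27/13, -120/13, -96/13]
R3 ← R3 − (73/48)·R2: [0, 0, -3/2, -13/4]
R4 ← R4 + (9/32)·R2: [0, 0, -39/4, -57/8]
R4 ← R4 − (13/2)·R3: [0, 0, 0, 14]
4 nonzero rows, so the 4 vectors span a space of dimension 4.
Since 4 = 4, the vectors are linearly independent.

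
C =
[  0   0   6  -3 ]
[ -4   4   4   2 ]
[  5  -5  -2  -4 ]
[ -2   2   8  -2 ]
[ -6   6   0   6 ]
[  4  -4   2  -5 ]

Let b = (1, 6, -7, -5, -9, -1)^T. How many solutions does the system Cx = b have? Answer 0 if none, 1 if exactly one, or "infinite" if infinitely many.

Row reduce the augmented matrix [C | b].
Swap R1 ↔ R2
R3 ← R3 + (5/4)·R1: [0, 0, 3, -3/2, 1/2]
R4 ← R4 − (1/2)·R1: [0, 0, 6, -3, -8]
R5 ← R5 − (3/2)·R1: [0, 0, -6, 3, -18]
R6 ← R6 + R1: [0, 0, 6, -3, 5]
R3 ← R3 − (1/2)·R2: [0, 0, 0, 0, 0]
R4 ← R4 − R2: [0, 0, 0, 0, -9]
R5 ← R5 + R2: [0, 0, 0, 0, -17]
R6 ← R6 − R2: [0, 0, 0, 0, 4]
Swap R3 ↔ R4
R5 ← R5 − (17/9)·R3: [0, 0, 0, 0, 0]
R6 ← R6 + (4/9)·R3: [0, 0, 0, 0, 0]
The echelon form has 3 nonzero rows; the last pivot sits in the augmented column, so rank(C) = 2 but rank([C|b]) = 3.
Since the ranks differ, the system is inconsistent.
It has no solutions.

0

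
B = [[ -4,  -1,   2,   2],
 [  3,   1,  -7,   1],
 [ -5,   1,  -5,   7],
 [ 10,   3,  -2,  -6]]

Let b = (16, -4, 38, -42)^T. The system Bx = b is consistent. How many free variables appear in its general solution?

1

Row reduce the augmented matrix [B | b].
R2 ← R2 + (3/4)·R1: [0, 1/4, -11/2, 5/2, 8]
R3 ← R3 − (5/4)·R1: [0, 9/4, -15/2, 9/2, 18]
R4 ← R4 + (5/2)·R1: [0, 1/2, 3, -1, -2]
R3 ← R3 − (9)·R2: [0, 0, 42, -18, -54]
R4 ← R4 − (2)·R2: [0, 0, 14, -6, -18]
R4 ← R4 − (1/3)·R3: [0, 0, 0, 0, 0]
The echelon form has 3 nonzero rows, and every pivot lies in the first 4 columns, so rank(B) = rank([B|b]) = 3.
The system is consistent.
Free variables = (unknowns) − (rank) = 4 − 3 = 1.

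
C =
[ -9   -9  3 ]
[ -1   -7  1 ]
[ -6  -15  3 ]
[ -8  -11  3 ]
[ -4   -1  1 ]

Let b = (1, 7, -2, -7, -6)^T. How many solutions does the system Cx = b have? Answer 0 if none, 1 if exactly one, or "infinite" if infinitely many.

0

Row reduce the augmented matrix [C | b].
R2 ← R2 − (1/9)·R1: [0, -6, 2/3, 62/9]
R3 ← R3 − (2/3)·R1: [0, -9, 1, -8/3]
R4 ← R4 − (8/9)·R1: [0, -3, 1/3, -71/9]
R5 ← R5 − (4/9)·R1: [0, 3, -1/3, -58/9]
R3 ← R3 − (3/2)·R2: [0, 0, 0, -13]
R4 ← R4 − (1/2)·R2: [0, 0, 0, -34/3]
R5 ← R5 + (1/2)·R2: [0, 0, 0, -3]
R4 ← R4 − (34/39)·R3: [0, 0, 0, 0]
R5 ← R5 − (3/13)·R3: [0, 0, 0, 0]
The echelon form has 3 nonzero rows; the last pivot sits in the augmented column, so rank(C) = 2 but rank([C|b]) = 3.
Since the ranks differ, the system is inconsistent.
It has no solutions.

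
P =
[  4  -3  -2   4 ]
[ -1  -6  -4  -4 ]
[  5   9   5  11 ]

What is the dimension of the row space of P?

3

Row reduce to echelon form.
R2 ← R2 + (1/4)·R1: [0, -27/4, -9/2, -3]
R3 ← R3 − (5/4)·R1: [0, 51/4, 15/2, 6]
R3 ← R3 + (17/9)·R2: [0, 0, -1, 1/3]
Echelon form has 3 nonzero rows, so rank(P) = 3.
The row space has dimension equal to the rank: 3.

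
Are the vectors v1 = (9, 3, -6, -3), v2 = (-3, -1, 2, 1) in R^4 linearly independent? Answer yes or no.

Form the matrix with these vectors as rows and row reduce.
R2 ← R2 + (1/3)·R1: [0, 0, 0, 0]
1 nonzero row, so the 2 vectors span a space of dimension 1.
Since 1 < 2, the vectors are linearly dependent.

no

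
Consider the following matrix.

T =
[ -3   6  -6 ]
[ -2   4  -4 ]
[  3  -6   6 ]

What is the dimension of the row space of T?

Row reduce to echelon form.
R2 ← R2 − (2/3)·R1: [0, 0, 0]
R3 ← R3 + R1: [0, 0, 0]
Echelon form has 1 nonzero row, so rank(T) = 1.
The row space has dimension equal to the rank: 1.

1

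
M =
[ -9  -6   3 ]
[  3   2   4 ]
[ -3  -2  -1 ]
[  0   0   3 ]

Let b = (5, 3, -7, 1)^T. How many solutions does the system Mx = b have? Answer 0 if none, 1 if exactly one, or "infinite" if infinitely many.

Row reduce the augmented matrix [M | b].
R2 ← R2 + (1/3)·R1: [0, 0, 5, 14/3]
R3 ← R3 − (1/3)·R1: [0, 0, -2, -26/3]
R3 ← R3 + (2/5)·R2: [0, 0, 0, -34/5]
R4 ← R4 − (3/5)·R2: [0, 0, 0, -9/5]
R4 ← R4 − (9/34)·R3: [0, 0, 0, 0]
The echelon form has 3 nonzero rows; the last pivot sits in the augmented column, so rank(M) = 2 but rank([M|b]) = 3.
Since the ranks differ, the system is inconsistent.
It has no solutions.

0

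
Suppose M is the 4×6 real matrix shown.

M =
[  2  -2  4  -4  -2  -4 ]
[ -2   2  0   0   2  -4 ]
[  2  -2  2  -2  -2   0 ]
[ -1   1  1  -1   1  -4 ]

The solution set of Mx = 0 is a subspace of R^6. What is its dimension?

Row reduce to echelon form.
R2 ← R2 + R1: [0, 0, 4, -4, 0, -8]
R3 ← R3 − R1: [0, 0, -2, 2, 0, 4]
R4 ← R4 + (1/2)·R1: [0, 0, 3, -3, 0, -6]
R3 ← R3 + (1/2)·R2: [0, 0, 0, 0, 0, 0]
R4 ← R4 − (3/4)·R2: [0, 0, 0, 0, 0, 0]
2 nonzero rows, so rank(M) = 2.
M has 6 columns; by rank–nullity, nullity = 6 − 2 = 4.

4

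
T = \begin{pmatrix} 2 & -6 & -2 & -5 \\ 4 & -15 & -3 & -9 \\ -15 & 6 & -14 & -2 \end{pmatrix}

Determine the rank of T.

Row reduce to echelon form.
R2 ← R2 − (2)·R1: [0, -3, 1, 1]
R3 ← R3 + (15/2)·R1: [0, -39, -29, -79/2]
R3 ← R3 − (13)·R2: [0, 0, -42, -105/2]
Echelon form has 3 nonzero rows, so rank(T) = 3.

3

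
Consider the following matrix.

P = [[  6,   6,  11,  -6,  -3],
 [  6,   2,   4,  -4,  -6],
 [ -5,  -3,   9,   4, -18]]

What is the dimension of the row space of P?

3

Row reduce to echelon form.
R2 ← R2 − R1: [0, -4, -7, 2, -3]
R3 ← R3 + (5/6)·R1: [0, 2, 109/6, -1, -41/2]
R3 ← R3 + (1/2)·R2: [0, 0, 44/3, 0, -22]
Echelon form has 3 nonzero rows, so rank(P) = 3.
The row space has dimension equal to the rank: 3.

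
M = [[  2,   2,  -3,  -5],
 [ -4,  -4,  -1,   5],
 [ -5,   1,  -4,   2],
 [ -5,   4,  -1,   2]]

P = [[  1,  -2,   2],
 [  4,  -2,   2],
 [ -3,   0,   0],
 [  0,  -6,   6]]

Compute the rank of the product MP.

2

First compute MP:
[[ 19,  22, -22],
 [-17, -14,  14],
 [ 11,  -4,   4],
 [ 14, -10,  10]]
Now row reduce the product.
R2 ← R2 + (17/19)·R1: [0, 108/19, -108/19]
R3 ← R3 − (11/19)·R1: [0, -318/19, 318/19]
R4 ← R4 − (14/19)·R1: [0, -498/19, 498/19]
R3 ← R3 + (53/18)·R2: [0, 0, 0]
R4 ← R4 + (83/18)·R2: [0, 0, 0]
2 nonzero rows, so rank(MP) = 2.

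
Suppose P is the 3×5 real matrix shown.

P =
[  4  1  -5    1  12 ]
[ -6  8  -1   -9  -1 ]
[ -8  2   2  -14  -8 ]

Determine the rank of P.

Row reduce to echelon form.
R2 ← R2 + (3/2)·R1: [0, 19/2, -17/2, -15/2, 17]
R3 ← R3 + (2)·R1: [0, 4, -8, -12, 16]
R3 ← R3 − (8/19)·R2: [0, 0, -84/19, -168/19, 168/19]
Echelon form has 3 nonzero rows, so rank(P) = 3.

3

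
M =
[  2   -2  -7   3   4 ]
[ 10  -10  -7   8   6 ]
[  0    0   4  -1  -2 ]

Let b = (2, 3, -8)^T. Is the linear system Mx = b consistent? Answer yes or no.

no

Row reduce the augmented matrix [M | b].
R2 ← R2 − (5)·R1: [0, 0, 28, -7, -14, -7]
R3 ← R3 − (1/7)·R2: [0, 0, 0, 0, 0, -7]
The echelon form has 3 nonzero rows; the last pivot sits in the augmented column, so rank(M) = 2 but rank([M|b]) = 3.
Since the ranks differ, the system is inconsistent.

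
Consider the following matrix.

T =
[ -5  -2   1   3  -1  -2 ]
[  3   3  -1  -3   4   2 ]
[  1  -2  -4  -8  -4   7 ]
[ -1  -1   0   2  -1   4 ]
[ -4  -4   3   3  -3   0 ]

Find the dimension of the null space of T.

1

Row reduce to echelon form.
R2 ← R2 + (3/5)·R1: [0, 9/5, -2/5, -6/5, 17/5, 4/5]
R3 ← R3 + (1/5)·R1: [0, -12/5, -19/5, -37/5, -21/5, 33/5]
R4 ← R4 − (1/5)·R1: [0, -3/5, -1/5, 7/5, -4/5, 22/5]
R5 ← R5 − (4/5)·R1: [0, -12/5, 11/5, 3/5, -11/5, 8/5]
R3 ← R3 + (4/3)·R2: [0, 0, -13/3, -9, 1/3, 23/3]
R4 ← R4 + (1/3)·R2: [0, 0, -1/3, 1, 1/3, 14/3]
R5 ← R5 + (4/3)·R2: [0, 0, 5/3, -1, 7/3, 8/3]
R4 ← R4 − (1/13)·R3: [0, 0, 0, 22/13, 4/13, 53/13]
R5 ← R5 + (5/13)·R3: [0, 0, 0, -58/13, 32/13, 73/13]
R5 ← R5 + (29/11)·R4: [0, 0, 0, 0, 36/11, 180/11]
5 nonzero rows, so rank(T) = 5.
T has 6 columns; by rank–nullity, nullity = 6 − 5 = 1.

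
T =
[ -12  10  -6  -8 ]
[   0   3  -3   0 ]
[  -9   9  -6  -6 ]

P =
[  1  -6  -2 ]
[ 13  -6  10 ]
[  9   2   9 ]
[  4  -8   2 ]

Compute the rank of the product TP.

First compute TP:
[[ 32,  64,  54],
 [ 12, -24,   3],
 [ 30,  36,  42]]
Now row reduce the product.
R2 ← R2 − (3/8)·R1: [0, -48, -69/4]
R3 ← R3 − (15/16)·R1: [0, -24, -69/8]
R3 ← R3 − (1/2)·R2: [0, 0, 0]
2 nonzero rows, so rank(TP) = 2.

2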